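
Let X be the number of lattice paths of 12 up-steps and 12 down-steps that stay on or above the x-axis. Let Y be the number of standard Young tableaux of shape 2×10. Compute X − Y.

Dyck paths of semilength n (length 2n) are counted by C_n; here n = 12. So X = C_12 = 208012.
By the hook-length formula (or a Dyck-path bijection), SYT of shape 2×10 number C_10. So Y = C_10 = 16796.
X − Y = 208012 − 16796 = 191216.

191216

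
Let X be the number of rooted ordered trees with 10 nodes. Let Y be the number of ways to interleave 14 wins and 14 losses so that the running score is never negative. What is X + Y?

2679302

Rooted ordered (plane) trees on m nodes have m−1 edges and are counted by C_{m−1}; m = 10 gives C_9. So X = C_9 = 4862.
Ballot sequences with n votes each where one side never trails are Dyck words, counted by C_n; here n = 14. So Y = C_14 = 2674440.
X + Y = 4862 + 2674440 = 2679302.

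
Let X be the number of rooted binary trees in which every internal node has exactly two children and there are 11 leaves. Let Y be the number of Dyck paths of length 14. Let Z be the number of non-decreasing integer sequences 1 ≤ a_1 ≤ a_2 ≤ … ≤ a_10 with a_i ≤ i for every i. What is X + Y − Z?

429

A full binary tree with L leaves has L−1 internal nodes and is counted by C_{L−1}; L = 11 gives C_10. So X = C_10 = 16796.
A Dyck path with 7 up-steps and 7 down-steps has semilength 7, so there are C_7 of them. So Y = C_7 = 429.
Such sub-staircase sequences of length n are counted by C_n; here n = 10. So Z = C_10 = 16796.
X + Y − Z = 16796 + 429 − 16796 = 429.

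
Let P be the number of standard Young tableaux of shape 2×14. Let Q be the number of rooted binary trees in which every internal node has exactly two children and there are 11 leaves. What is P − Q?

Standard Young tableaux of shape 2×n are counted by C_n; here n = 14. So P = C_14 = 2674440.
A full binary tree with L leaves has L−1 internal nodes and is counted by C_{L−1}; L = 11 gives C_10. So Q = C_10 = 16796.
P − Q = 2674440 − 16796 = 2657644.

2657644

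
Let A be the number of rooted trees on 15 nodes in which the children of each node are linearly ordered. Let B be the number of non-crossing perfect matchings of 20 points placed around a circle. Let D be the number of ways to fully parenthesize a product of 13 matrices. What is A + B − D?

2483224

Rooted ordered (plane) trees on m nodes have m−1 edges and are counted by C_{m−1}; m = 15 gives C_14. So A = C_14 = 2674440.
Pairing 20 circle points by 10 non-crossing chords gives C_10 matchings. So B = C_10 = 16796.
Bracketing 13 factors into binary products is counted by C_{13−1} = C_12. So D = C_12 = 208012.
A + B − D = 2674440 + 16796 − 208012 = 2483224.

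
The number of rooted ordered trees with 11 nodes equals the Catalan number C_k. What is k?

Rooted ordered (plane) trees on m nodes have m−1 edges and are counted by C_{m−1}; m = 11 gives C_10.

10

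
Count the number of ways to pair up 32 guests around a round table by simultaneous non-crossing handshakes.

Non-crossing handshake pairings of 2n people are counted by C_n; 32 people gives n = 16.
C_16 = C(32,16)/17 = 601080390/17 = 35357670.

35357670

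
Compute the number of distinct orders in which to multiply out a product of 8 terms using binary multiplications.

429

Bracketing 8 factors into binary products is counted by C_{8−1} = C_7.
C_7 = 429.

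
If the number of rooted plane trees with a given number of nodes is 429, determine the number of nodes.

Rooted ordered trees on m nodes are counted by C_{m−1}. Since C_7 = 429, the index is 7.
So the index is 7, and the number of nodes is 7 + 1 = 8.

8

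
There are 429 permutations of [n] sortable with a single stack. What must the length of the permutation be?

Stack-sortable permutations of [n] are counted by C_n, and C_7 = 429.

7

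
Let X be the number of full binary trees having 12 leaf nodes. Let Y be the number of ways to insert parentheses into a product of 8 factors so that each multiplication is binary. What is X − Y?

58357

A full binary tree with L leaves has L−1 internal nodes and is counted by C_{L−1}; L = 12 gives C_11. So X = C_11 = 58786.
Ways to associate a product of 8 factors correspond to binary trees on 8 leaves, so the count is C_7. So Y = C_7 = 429.
X − Y = 58786 − 429 = 58357.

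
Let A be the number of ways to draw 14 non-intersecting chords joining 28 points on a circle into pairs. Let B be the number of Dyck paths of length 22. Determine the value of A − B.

Pairing 28 circle points by 14 non-crossing chords gives C_14 matchings. So A = C_14 = 2674440.
Paths of 11 up- and 11 down-steps that never dip below the axis are Dyck paths; their count is C_11. So B = C_11 = 58786.
A − B = 2674440 − 58786 = 2615654.

2615654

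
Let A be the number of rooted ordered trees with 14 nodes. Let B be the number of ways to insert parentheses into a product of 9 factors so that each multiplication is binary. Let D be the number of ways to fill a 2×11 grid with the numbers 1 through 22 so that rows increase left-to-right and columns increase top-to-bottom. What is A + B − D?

Rooted ordered (plane) trees on m nodes have m−1 edges and are counted by C_{m−1}; m = 14 gives C_13. So A = C_13 = 742900.
Parenthesizations of m factors correspond to full binary trees with m leaves, counted by C_{m−1}; m = 9 gives C_8. So B = C_8 = 1430.
By the hook-length formula (or a Dyck-path bijection), SYT of shape 2×11 number C_11. So D = C_11 = 58786.
A + B − D = 742900 + 1430 − 58786 = 685544.

685544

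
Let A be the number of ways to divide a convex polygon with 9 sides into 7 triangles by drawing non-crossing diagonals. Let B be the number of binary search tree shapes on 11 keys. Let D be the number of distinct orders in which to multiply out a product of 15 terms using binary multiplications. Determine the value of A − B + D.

A convex 9-gon is triangulated into 7 triangles, and the number of such triangulations is the Catalan number C_{9−2} = C_7. So A = C_7 = 429.
Binary trees (left/right distinguished) on n nodes are counted by C_n; here n = 11. So B = C_11 = 58786.
Bracketing 15 factors into binary products is counted by C_{15−1} = C_14. So D = C_14 = 2674440.
A − B + D = 429 − 58786 + 2674440 = 2616083.

2616083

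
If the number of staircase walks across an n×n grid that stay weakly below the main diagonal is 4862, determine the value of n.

9

Such diagonal-avoiding paths in an n×n grid are counted by C_n. Since C_9 = 4862, the index is 9.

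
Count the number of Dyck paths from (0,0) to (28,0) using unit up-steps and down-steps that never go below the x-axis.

Dyck paths of semilength n (length 2n) are counted by C_n; here n = 14.
C_14 = C_13 · 2(2·13+1)/(13+2) = 742900 · 54/15 = 2674440.

2674440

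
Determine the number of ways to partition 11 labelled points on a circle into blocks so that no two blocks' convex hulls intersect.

Non-crossing partitions of an n-element set are counted by C_n; here n = 11.
C_11 = C_10 · 2(2·10+1)/(10+2) = 16796 · 42/12 = 58786.

58786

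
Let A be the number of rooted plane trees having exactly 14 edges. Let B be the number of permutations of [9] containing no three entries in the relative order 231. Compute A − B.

A rooted plane tree with 14 edges has 15 nodes, and the count is C_14. So A = C_14 = 2674440.
Permutations of [n] avoiding any single length-3 pattern are counted by C_n; here n = 9. So B = C_9 = 4862.
A − B = 2674440 − 4862 = 2669578.

2669578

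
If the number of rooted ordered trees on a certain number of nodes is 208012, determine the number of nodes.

13

Rooted ordered trees on m nodes are counted by C_{m−1}. Since C_12 = 208012, the index is 12.
So the index is 12, and the number of nodes is 12 + 1 = 13.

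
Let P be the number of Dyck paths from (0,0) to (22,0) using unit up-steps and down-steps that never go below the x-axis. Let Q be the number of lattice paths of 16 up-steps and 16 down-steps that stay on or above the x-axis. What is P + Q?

35416456

Dyck paths of semilength n (length 2n) are counted by C_n; here n = 11. So P = C_11 = 58786.
A Dyck path with 16 up-steps and 16 down-steps has semilength 16, so there are C_16 of them. So Q = C_16 = 35357670.
P + Q = 58786 + 35357670 = 35416456.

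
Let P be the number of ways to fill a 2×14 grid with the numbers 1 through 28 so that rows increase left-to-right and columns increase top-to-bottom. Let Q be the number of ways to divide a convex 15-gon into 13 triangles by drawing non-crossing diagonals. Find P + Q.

3417340

By the hook-length formula (or a Dyck-path bijection), SYT of shape 2×14 number C_14. So P = C_14 = 2674440.
The number of triangulations of a 15-gon is the Catalan number C_13 (index = sides − 2). So Q = C_13 = 742900.
P + Q = 2674440 + 742900 = 3417340.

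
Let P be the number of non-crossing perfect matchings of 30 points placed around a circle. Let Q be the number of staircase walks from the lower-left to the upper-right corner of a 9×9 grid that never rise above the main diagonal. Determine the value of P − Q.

9689983

Non-crossing perfect matchings of 2n points on a circle are counted by C_n; with 30 points, n = 15. So P = C_15 = 9694845.
Sub-diagonal monotone paths from (0,0) to (9,9) biject with Dyck paths of semilength 9, giving C_9. So Q = C_9 = 4862.
P − Q = 9694845 − 4862 = 9689983.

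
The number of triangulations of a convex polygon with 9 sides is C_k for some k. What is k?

Triangulations of a convex m-gon are counted by C_{m−2}; with m = 9 this is C_7.

7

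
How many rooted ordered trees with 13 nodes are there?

Rooted ordered (plane) trees on m nodes have m−1 edges and are counted by C_{m−1}; m = 13 gives C_12.
C_12 = C(24,12)/13 = 2704156/13 = 208012.

208012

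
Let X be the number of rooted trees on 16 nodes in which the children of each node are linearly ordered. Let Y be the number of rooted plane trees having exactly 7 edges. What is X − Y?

9694416

A rooted plane tree on 16 nodes has 15 edges, and such trees are counted by C_15. So X = C_15 = 9694845.
Rooted ordered trees with n edges are counted by C_n; here n = 7. So Y = C_7 = 429.
X − Y = 9694845 − 429 = 9694416.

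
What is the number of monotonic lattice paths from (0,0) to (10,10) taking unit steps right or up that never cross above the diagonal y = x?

16796

Sub-diagonal monotone paths from (0,0) to (10,10) biject with Dyck paths of semilength 10, giving C_10.
C_10 = C(20,10)/11 = 184756/11 = 16796.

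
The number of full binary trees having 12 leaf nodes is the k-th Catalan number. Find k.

11

A full binary tree with L leaves has L−1 internal nodes and is counted by C_{L−1}; L = 12 gives C_11.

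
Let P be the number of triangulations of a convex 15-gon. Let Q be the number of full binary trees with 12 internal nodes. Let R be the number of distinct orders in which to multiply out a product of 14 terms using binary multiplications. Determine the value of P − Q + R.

1277788

A convex 15-gon is triangulated into 13 triangles, and the number of such triangulations is the Catalan number C_{15−2} = C_13. So P = C_13 = 742900.
Full binary trees with n internal nodes are counted by C_n; here n = 12. So Q = C_12 = 208012.
Parenthesizations of m factors correspond to full binary trees with m leaves, counted by C_{m−1}; m = 14 gives C_13. So R = C_13 = 742900.
P − Q + R = 742900 − 208012 + 742900 = 1277788.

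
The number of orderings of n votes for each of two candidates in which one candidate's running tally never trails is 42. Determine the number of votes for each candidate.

Such ballot sequences with n votes each are counted by C_n. Since C_5 = 42, the index is 5.

5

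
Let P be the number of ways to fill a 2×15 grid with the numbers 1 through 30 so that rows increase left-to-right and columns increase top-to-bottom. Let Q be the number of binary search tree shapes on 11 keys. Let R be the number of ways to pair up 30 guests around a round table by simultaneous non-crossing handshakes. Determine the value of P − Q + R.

Standard Young tableaux of shape 2×n are counted by C_n; here n = 15. So P = C_15 = 9694845.
Binary trees (left/right distinguished) on n nodes are counted by C_n; here n = 11. So Q = C_11 = 58786.
With 30 = 2·15 people, non-crossing handshake pairings are non-crossing perfect matchings on a circle, counted by C_15. So R = C_15 = 9694845.
P − Q + R = 9694845 − 58786 + 9694845 = 19330904.

19330904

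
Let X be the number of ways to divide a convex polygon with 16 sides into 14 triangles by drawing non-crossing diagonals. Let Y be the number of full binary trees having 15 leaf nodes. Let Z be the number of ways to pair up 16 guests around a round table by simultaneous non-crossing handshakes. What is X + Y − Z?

The number of triangulations of a 16-gon is the Catalan number C_14 (index = sides − 2). So X = C_14 = 2674440.
Full binary trees with 15 leaves have 15−1 = 14 internal nodes, so there are C_14 of them. So Y = C_14 = 2674440.
Non-crossing handshake pairings of 2n people are counted by C_n; 16 people gives n = 8. So Z = C_8 = 1430.
X + Y − Z = 2674440 + 2674440 − 1430 = 5347450.

5347450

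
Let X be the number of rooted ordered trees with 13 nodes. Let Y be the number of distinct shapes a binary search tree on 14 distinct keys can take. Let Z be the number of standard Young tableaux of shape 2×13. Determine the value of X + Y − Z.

2139552

Rooted ordered (plane) trees on m nodes have m−1 edges and are counted by C_{m−1}; m = 13 gives C_12. So X = C_12 = 208012.
Binary trees (left/right distinguished) on n nodes are counted by C_n; here n = 14. So Y = C_14 = 2674440.
By the hook-length formula (or a Dyck-path bijection), SYT of shape 2×13 number C_13. So Z = C_13 = 742900.
X + Y − Z = 208012 + 2674440 − 742900 = 2139552.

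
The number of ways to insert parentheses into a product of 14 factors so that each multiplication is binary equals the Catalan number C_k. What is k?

Parenthesizations of m factors correspond to full binary trees with m leaves, counted by C_{m−1}; m = 14 gives C_13.

13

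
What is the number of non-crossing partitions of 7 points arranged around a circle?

The non-crossing partitions of [7] form a lattice of size C_7.
C_7 = C(14,7)/8 = 3432/8 = 429.

429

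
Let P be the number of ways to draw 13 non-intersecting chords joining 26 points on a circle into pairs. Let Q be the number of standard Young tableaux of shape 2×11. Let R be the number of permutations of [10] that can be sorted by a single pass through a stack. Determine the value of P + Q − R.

Non-crossing perfect matchings of 2n points on a circle are counted by C_n; with 26 points, n = 13. So P = C_13 = 742900.
Standard Young tableaux of shape 2×n are counted by C_n; here n = 11. So Q = C_11 = 58786.
By Knuth's characterisation, the stack-sortable permutations of length 10 are the 231-avoiders, numbering C_10. So R = C_10 = 16796.
P + Q − R = 742900 + 58786 − 16796 = 784890.

784890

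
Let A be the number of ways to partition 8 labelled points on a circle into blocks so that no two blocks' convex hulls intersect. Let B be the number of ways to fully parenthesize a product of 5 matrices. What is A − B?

Non-crossing partitions of an n-element set are counted by C_n; here n = 8. So A = C_8 = 1430.
Ways to associate a product of 5 factors correspond to binary trees on 5 leaves, so the count is C_4. So B = C_4 = 14.
A − B = 1430 − 14 = 1416.

1416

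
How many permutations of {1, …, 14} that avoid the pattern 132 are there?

2674440

Permutations of [n] avoiding any single length-3 pattern are counted by C_n; here n = 14.
C_14 = C(28,14)/15 = 40116600/15 = 2674440.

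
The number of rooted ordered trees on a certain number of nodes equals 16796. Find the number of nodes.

11

Rooted ordered trees on m nodes are counted by C_{m−1}. The Catalan number equal to 16796 is C_10.
So the index is 10, and the number of nodes is 10 + 1 = 11.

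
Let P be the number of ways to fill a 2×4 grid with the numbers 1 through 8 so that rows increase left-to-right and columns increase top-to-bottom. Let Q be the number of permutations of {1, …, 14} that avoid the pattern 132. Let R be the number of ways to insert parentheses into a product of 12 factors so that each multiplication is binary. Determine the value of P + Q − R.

Standard Young tableaux of shape 2×n are counted by C_n; here n = 4. So P = C_4 = 14.
For any fixed pattern of length 3, the pattern-avoiding permutations of [14] number C_14. So Q = C_14 = 2674440.
Ways to associate a product of 12 factors correspond to binary trees on 12 leaves, so the count is C_11. So R = C_11 = 58786.
P + Q − R = 14 + 2674440 − 58786 = 2615668.

2615668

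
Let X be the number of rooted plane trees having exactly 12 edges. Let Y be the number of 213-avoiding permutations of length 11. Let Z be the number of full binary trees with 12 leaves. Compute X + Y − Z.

A rooted plane tree with 12 edges has 13 nodes, and the count is C_12. So X = C_12 = 208012.
For any fixed pattern of length 3, the pattern-avoiding permutations of [11] number C_11. So Y = C_11 = 58786.
Full binary trees with 12 leaves have 12−1 = 11 internal nodes, so there are C_11 of them. So Z = C_11 = 58786.
X + Y − Z = 208012 + 58786 − 58786 = 208012.

208012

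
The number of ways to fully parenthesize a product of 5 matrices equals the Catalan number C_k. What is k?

4

Ways to associate a product of 5 factors correspond to binary trees on 5 leaves, so the count is C_4.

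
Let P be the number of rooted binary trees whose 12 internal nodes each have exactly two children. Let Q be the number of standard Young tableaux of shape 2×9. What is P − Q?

203150

Full binary trees with n internal nodes are counted by C_n; here n = 12. So P = C_12 = 208012.
By the hook-length formula (or a Dyck-path bijection), SYT of shape 2×9 number C_9. So Q = C_9 = 4862.
P − Q = 208012 − 4862 = 203150.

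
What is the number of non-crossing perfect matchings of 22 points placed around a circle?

58786

Pairing 22 circle points by 11 non-crossing chords gives C_11 matchings.
C_11 = C(22,11)/12 = 705432/12 = 58786.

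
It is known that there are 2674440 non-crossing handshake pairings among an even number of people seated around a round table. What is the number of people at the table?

28

Non-crossing handshake pairings of 2n people are counted by C_n. Since C_14 = 2674440, the index is 14.
So n = 14, and there are 2n = 28 people.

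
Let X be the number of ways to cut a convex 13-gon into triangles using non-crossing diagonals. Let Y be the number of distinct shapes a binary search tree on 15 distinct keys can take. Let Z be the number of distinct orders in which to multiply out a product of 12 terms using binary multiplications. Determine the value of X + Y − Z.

9694845

Triangulations of a convex m-gon are counted by C_{m−2}; with m = 13 this is C_11. So X = C_11 = 58786.
Binary trees (left/right distinguished) on n nodes are counted by C_n; here n = 15. So Y = C_15 = 9694845.
Bracketing 12 factors into binary products is counted by C_{12−1} = C_11. So Z = C_11 = 58786.
X + Y − Z = 58786 + 9694845 − 58786 = 9694845.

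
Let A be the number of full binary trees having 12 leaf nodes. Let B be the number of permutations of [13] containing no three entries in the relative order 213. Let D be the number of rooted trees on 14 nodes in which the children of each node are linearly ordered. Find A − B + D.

A full binary tree with L leaves has L−1 internal nodes and is counted by C_{L−1}; L = 12 gives C_11. So A = C_11 = 58786.
For any fixed pattern of length 3, the pattern-avoiding permutations of [13] number C_13. So B = C_13 = 742900.
Rooted ordered (plane) trees on m nodes have m−1 edges and are counted by C_{m−1}; m = 14 gives C_13. So D = C_13 = 742900.
A − B + D = 58786 − 742900 + 742900 = 58786.

58786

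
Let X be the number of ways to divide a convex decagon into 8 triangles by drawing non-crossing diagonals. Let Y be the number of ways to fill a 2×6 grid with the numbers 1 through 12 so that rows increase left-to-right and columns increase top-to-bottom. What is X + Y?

Triangulations of a convex m-gon are counted by C_{m−2}; with m = 10 this is C_8. So X = C_8 = 1430.
By the hook-length formula (or a Dyck-path bijection), SYT of shape 2×6 number C_6. So Y = C_6 = 132.
X + Y = 1430 + 132 = 1562.

1562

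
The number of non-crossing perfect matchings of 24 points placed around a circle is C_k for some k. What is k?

12

Non-crossing perfect matchings of 2n points on a circle are counted by C_n; with 24 points, n = 12.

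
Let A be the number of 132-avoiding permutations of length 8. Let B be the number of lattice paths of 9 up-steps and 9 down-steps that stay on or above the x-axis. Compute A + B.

For any fixed pattern of length 3, the pattern-avoiding permutations of [8] number C_8. So A = C_8 = 1430.
A Dyck path with 9 up-steps and 9 down-steps has semilength 9, so there are C_9 of them. So B = C_9 = 4862.
A + B = 1430 + 4862 = 6292.

6292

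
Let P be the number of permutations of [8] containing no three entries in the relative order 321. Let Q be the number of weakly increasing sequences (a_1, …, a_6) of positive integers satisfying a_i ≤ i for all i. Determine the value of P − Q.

1298

For any fixed pattern of length 3, the pattern-avoiding permutations of [8] number C_8. So P = C_8 = 1430.
Such sub-staircase sequences of length n are counted by C_n; here n = 6. So Q = C_6 = 132.
P − Q = 1430 − 132 = 1298.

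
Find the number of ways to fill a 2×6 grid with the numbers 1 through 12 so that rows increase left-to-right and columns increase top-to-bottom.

132

By the hook-length formula (or a Dyck-path bijection), SYT of shape 2×6 number C_6.
C_6 = C(12,6)/7 = 924/7 = 132.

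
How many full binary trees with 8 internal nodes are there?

1430

The number of full binary trees on 8 internal nodes is the Catalan number C_8.
C_8 = C(16,8)/9 = 12870/9 = 1430.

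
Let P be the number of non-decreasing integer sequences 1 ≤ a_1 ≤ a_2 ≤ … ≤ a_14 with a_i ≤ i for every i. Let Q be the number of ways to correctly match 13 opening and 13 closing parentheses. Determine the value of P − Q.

1931540

Weakly increasing sequences with a_i ≤ i biject with Dyck paths of semilength 14, so there are C_14. So P = C_14 = 2674440.
A balanced arrangement of 13 bracket pairs is a Dyck word of semilength 13, so the count is C_13. So Q = C_13 = 742900.
P − Q = 2674440 − 742900 = 1931540.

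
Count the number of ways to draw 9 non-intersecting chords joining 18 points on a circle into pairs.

Pairing 18 circle points by 9 non-crossing chords gives C_9 matchings.
C_9 = 4862.

4862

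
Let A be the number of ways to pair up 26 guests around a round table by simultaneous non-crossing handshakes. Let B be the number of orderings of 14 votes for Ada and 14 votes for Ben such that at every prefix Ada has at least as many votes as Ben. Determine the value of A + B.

3417340

Non-crossing handshake pairings of 2n people are counted by C_n; 26 people gives n = 13. So A = C_13 = 742900.
Ballot sequences with n votes each where one side never trails are Dyck words, counted by C_n; here n = 14. So B = C_14 = 2674440.
A + B = 742900 + 2674440 = 3417340.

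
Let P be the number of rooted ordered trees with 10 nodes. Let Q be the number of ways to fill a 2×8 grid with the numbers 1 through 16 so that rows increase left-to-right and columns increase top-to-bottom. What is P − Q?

3432

A rooted plane tree on 10 nodes has 9 edges, and such trees are counted by C_9. So P = C_9 = 4862.
By the hook-length formula (or a Dyck-path bijection), SYT of shape 2×8 number C_8. So Q = C_8 = 1430.
P − Q = 4862 − 1430 = 3432.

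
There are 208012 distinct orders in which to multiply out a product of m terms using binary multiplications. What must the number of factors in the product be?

Parenthesizations of m factors are counted by C_{m−1}, and C_12 = 208012.
So the index is 12, and the number of factors is 12 + 1 = 13.

13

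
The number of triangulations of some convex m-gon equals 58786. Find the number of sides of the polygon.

13

Triangulations of a convex m-gon are counted by C_{m−2}; 58786 = C_11.
So m − 2 = 11, giving m = 13 sides.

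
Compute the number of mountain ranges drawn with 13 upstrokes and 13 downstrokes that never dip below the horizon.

Paths of 13 up- and 13 down-steps that never dip below the axis are Dyck paths; their count is C_13.
C_13 = C(26,13)/14 = 10400600/14 = 742900.

742900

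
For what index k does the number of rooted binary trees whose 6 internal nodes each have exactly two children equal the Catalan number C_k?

Full binary trees with n internal nodes are counted by C_n; here n = 6.

6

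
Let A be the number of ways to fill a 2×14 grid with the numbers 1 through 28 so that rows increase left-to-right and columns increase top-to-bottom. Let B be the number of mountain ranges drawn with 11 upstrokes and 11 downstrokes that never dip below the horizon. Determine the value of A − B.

2615654

Standard Young tableaux of shape 2×n are counted by C_n; here n = 14. So A = C_14 = 2674440.
Paths of 11 up- and 11 down-steps that never dip below the axis are Dyck paths; their count is C_11. So B = C_11 = 58786.
A − B = 2674440 − 58786 = 2615654.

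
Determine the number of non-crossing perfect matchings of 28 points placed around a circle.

Non-crossing perfect matchings of 2n points on a circle are counted by C_n; with 28 points, n = 14.
C_14 = C(28,14)/15 = 40116600/15 = 2674440.

2674440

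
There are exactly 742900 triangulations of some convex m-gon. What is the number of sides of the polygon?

Triangulations of a convex m-gon are counted by C_{m−2}. The Catalan number equal to 742900 is C_13.
So m − 2 = 13, giving m = 15 sides.

15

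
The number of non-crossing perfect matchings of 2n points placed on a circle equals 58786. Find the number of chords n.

Non-crossing pairings of 2n points on a circle are counted by C_n, and C_11 = 58786.

11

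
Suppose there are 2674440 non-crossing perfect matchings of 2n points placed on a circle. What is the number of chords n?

14

Non-crossing pairings of 2n points on a circle are counted by C_n, and C_14 = 2674440.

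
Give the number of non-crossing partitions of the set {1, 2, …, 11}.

The non-crossing partitions of [11] form a lattice of size C_11.
C_11 = C(22,11)/12 = 705432/12 = 58786.

58786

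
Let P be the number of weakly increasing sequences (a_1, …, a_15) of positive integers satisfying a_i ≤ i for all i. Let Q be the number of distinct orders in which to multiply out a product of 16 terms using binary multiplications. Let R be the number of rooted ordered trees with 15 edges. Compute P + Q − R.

Such sub-staircase sequences of length n are counted by C_n; here n = 15. So P = C_15 = 9694845.
Ways to associate a product of 16 factors correspond to binary trees on 16 leaves, so the count is C_15. So Q = C_15 = 9694845.
A rooted plane tree with 15 edges has 16 nodes, and the count is C_15. So R = C_15 = 9694845.
P + Q − R = 9694845 + 9694845 − 9694845 = 9694845.

9694845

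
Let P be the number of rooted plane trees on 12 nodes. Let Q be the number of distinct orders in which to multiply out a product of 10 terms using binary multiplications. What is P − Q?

53924

Rooted ordered (plane) trees on m nodes have m−1 edges and are counted by C_{m−1}; m = 12 gives C_11. So P = C_11 = 58786.
Parenthesizations of m factors correspond to full binary trees with m leaves, counted by C_{m−1}; m = 10 gives C_9. So Q = C_9 = 4862.
P − Q = 58786 − 4862 = 53924.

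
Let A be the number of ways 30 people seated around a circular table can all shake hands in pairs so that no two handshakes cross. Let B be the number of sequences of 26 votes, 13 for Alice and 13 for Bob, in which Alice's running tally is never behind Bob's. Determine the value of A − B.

8951945

With 30 = 2·15 people, non-crossing handshake pairings are non-crossing perfect matchings on a circle, counted by C_15. So A = C_15 = 9694845.
Ballot sequences with n votes each where one side never trails are Dyck words, counted by C_n; here n = 13. So B = C_13 = 742900.
A − B = 9694845 − 742900 = 8951945.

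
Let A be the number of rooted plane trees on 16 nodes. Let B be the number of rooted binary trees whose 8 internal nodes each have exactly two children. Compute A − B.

Rooted ordered (plane) trees on m nodes have m−1 edges and are counted by C_{m−1}; m = 16 gives C_15. So A = C_15 = 9694845.
Full binary trees with n internal nodes are counted by C_n; here n = 8. So B = C_8 = 1430.
A − B = 9694845 − 1430 = 9693415.

9693415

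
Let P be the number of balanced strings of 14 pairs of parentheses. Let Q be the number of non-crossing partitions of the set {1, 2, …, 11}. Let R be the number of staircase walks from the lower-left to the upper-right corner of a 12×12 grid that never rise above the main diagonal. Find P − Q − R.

A balanced arrangement of 14 bracket pairs is a Dyck word of semilength 14, so the count is C_14. So P = C_14 = 2674440.
The non-crossing partitions of [11] form a lattice of size C_11. So Q = C_11 = 58786.
Monotone paths in an n×n grid that stay weakly below the diagonal are counted by C_n; here n = 12. So R = C_12 = 208012.
P − Q − R = 2674440 − 58786 − 208012 = 2407642.

2407642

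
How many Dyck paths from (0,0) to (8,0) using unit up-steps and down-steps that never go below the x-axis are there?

Paths of 4 up- and 4 down-steps that never dip below the axis are Dyck paths; their count is C_4.
C_4 = C(8,4)/5 = 70/5 = 14.

14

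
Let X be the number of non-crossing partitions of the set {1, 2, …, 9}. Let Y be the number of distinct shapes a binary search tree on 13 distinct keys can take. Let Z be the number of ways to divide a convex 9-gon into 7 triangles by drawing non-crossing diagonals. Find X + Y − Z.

747333

The non-crossing partitions of [9] form a lattice of size C_9. So X = C_9 = 4862.
Binary trees (left/right distinguished) on n nodes are counted by C_n; here n = 13. So Y = C_13 = 742900.
The number of triangulations of a 9-gon is the Catalan number C_7 (index = sides − 2). So Z = C_7 = 429.
X + Y − Z = 4862 + 742900 − 429 = 747333.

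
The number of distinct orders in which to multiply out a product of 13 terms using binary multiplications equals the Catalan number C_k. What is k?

Bracketing 13 factors into binary products is counted by C_{13−1} = C_12.

12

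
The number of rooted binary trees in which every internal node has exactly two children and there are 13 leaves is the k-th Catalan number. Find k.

12

Full binary trees with 13 leaves have 13−1 = 12 internal nodes, so there are C_12 of them.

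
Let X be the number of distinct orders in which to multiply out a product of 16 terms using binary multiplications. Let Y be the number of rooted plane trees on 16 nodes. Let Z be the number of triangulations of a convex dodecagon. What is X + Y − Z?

Parenthesizations of m factors correspond to full binary trees with m leaves, counted by C_{m−1}; m = 16 gives C_15. So X = C_15 = 9694845.
Rooted ordered (plane) trees on m nodes have m−1 edges and are counted by C_{m−1}; m = 16 gives C_15. So Y = C_15 = 9694845.
The number of triangulations of a 12-gon is the Catalan number C_10 (index = sides − 2). So Z = C_10 = 16796.
X + Y − Z = 9694845 + 9694845 − 16796 = 19372894.

19372894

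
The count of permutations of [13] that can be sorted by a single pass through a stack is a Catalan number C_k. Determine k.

13

By Knuth's characterisation, the stack-sortable permutations of length 13 are the 231-avoiders, numbering C_13.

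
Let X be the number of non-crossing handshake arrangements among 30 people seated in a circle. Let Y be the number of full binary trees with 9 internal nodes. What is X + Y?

With 30 = 2·15 people, non-crossing handshake pairings are non-crossing perfect matchings on a circle, counted by C_15. So X = C_15 = 9694845.
The number of full binary trees on 9 internal nodes is the Catalan number C_9. So Y = C_9 = 4862.
X + Y = 9694845 + 4862 = 9699707.

9699707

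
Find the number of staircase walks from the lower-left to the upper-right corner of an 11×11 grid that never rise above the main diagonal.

Monotone paths in an n×n grid that stay weakly below the diagonal are counted by C_n; here n = 11.
C_11 = C_10 · 2(2·10+1)/(10+2) = 16796 · 42/12 = 58786.

58786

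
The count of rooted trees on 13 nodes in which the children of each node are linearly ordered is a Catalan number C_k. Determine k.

12

Rooted ordered (plane) trees on m nodes have m−1 edges and are counted by C_{m−1}; m = 13 gives C_12.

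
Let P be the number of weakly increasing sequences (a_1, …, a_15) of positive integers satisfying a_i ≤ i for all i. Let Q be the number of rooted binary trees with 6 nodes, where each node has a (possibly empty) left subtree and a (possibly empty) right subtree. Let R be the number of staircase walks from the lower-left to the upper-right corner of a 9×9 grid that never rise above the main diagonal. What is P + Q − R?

Such sub-staircase sequences of length n are counted by C_n; here n = 15. So P = C_15 = 9694845.
Rooted binary trees with 6 nodes (each child slot possibly empty) number C_6. So Q = C_6 = 132.
Monotone paths in an n×n grid that stay weakly below the diagonal are counted by C_n; here n = 9. So R = C_9 = 4862.
P + Q − R = 9694845 + 132 − 4862 = 9690115.

9690115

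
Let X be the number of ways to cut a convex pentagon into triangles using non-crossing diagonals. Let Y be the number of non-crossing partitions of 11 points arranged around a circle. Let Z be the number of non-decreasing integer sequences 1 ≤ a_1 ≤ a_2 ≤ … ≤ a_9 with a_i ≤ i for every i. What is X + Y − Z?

53929

Triangulations of a convex m-gon are counted by C_{m−2}; with m = 5 this is C_3. So X = C_3 = 5.
Non-crossing partitions of an n-element set are counted by C_n; here n = 11. So Y = C_11 = 58786.
Such sub-staircase sequences of length n are counted by C_n; here n = 9. So Z = C_9 = 4862.
X + Y − Z = 5 + 58786 − 4862 = 53929.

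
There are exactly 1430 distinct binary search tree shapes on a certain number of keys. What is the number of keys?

8

Binary search tree shapes on n keys are counted by C_n. Since C_8 = 1430, the index is 8.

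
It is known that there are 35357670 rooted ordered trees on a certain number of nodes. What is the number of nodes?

17

Rooted ordered trees on m nodes are counted by C_{m−1}, and C_16 = 35357670.
So the index is 16, and the number of nodes is 16 + 1 = 17.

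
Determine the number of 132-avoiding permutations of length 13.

For any fixed pattern of length 3, the pattern-avoiding permutations of [13] number C_13.
C_13 = C(26,13)/14 = 10400600/14 = 742900.

742900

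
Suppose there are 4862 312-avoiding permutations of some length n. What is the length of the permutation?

Permutations of [n] avoiding a fixed length-3 pattern are counted by C_n. Since C_9 = 4862, the index is 9.

9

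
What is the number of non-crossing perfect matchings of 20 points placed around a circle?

Pairing 20 circle points by 10 non-crossing chords gives C_10 matchings.
C_10 = C(20,10)/11 = 184756/11 = 16796.

16796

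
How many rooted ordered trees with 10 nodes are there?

4862

Rooted ordered (plane) trees on m nodes have m−1 edges and are counted by C_{m−1}; m = 10 gives C_9.
C_9 = C_8 · 2(2·8+1)/(8+2) = 1430 · 34/10 = 4862.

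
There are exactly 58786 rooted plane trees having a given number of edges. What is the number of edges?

Rooted ordered trees with n edges are counted by C_n, and C_11 = 58786.

11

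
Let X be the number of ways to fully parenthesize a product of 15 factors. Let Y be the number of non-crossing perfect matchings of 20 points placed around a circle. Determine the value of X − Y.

2657644

Ways to associate a product of 15 factors correspond to binary trees on 15 leaves, so the count is C_14. So X = C_14 = 2674440.
Pairing 20 circle points by 10 non-crossing chords gives C_10 matchings. So Y = C_10 = 16796.
X − Y = 2674440 − 16796 = 2657644.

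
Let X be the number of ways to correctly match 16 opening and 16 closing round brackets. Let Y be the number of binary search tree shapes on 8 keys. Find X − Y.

A balanced arrangement of 16 bracket pairs is a Dyck word of semilength 16, so the count is C_16. So X = C_16 = 35357670.
There are C_n binary search tree shapes on n keys; with n = 8 that is C_8. So Y = C_8 = 1430.
X − Y = 35357670 − 1430 = 35356240.

35356240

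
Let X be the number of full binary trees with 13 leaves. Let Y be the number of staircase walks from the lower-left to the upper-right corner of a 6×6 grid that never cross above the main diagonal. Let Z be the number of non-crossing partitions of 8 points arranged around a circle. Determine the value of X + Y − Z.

A full binary tree with L leaves has L−1 internal nodes and is counted by C_{L−1}; L = 13 gives C_12. So X = C_12 = 208012.
Monotone paths in an n×n grid that stay weakly below the diagonal are counted by C_n; here n = 6. So Y = C_6 = 132.
The non-crossing partitions of [8] form a lattice of size C_8. So Z = C_8 = 1430.
X + Y − Z = 208012 + 132 − 1430 = 206714.

206714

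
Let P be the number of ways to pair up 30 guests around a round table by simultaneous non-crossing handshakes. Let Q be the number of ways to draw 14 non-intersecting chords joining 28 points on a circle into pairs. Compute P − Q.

7020405

With 30 = 2·15 people, non-crossing handshake pairings are non-crossing perfect matchings on a circle, counted by C_15. So P = C_15 = 9694845.
Non-crossing perfect matchings of 2n points on a circle are counted by C_n; with 28 points, n = 14. So Q = C_14 = 2674440.
P − Q = 9694845 − 2674440 = 7020405.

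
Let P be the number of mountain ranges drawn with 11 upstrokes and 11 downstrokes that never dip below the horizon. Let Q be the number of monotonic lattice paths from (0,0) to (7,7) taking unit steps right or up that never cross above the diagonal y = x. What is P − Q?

58357

Paths of 11 up- and 11 down-steps that never dip below the axis are Dyck paths; their count is C_11. So P = C_11 = 58786.
Sub-diagonal monotone paths from (0,0) to (7,7) biject with Dyck paths of semilength 7, giving C_7. So Q = C_7 = 429.
P − Q = 58786 − 429 = 58357.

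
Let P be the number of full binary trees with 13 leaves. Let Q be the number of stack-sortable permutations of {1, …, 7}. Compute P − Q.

207583

A full binary tree with L leaves has L−1 internal nodes and is counted by C_{L−1}; L = 13 gives C_12. So P = C_12 = 208012.
By Knuth's characterisation, the stack-sortable permutations of length 7 are the 231-avoiders, numbering C_7. So Q = C_7 = 429.
P − Q = 208012 − 429 = 207583.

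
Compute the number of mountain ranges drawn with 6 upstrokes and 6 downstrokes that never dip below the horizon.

132

Dyck paths of semilength n (length 2n) are counted by C_n; here n = 6.
C_6 = C(12,6)/7 = 924/7 = 132.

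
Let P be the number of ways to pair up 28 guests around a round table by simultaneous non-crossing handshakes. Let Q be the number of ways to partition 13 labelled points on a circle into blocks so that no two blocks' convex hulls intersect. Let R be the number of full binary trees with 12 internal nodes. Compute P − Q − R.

1723528

Non-crossing handshake pairings of 2n people are counted by C_n; 28 people gives n = 14. So P = C_14 = 2674440.
The non-crossing partitions of [13] form a lattice of size C_13. So Q = C_13 = 742900.
The number of full binary trees on 12 internal nodes is the Catalan number C_12. So R = C_12 = 208012.
P − Q − R = 2674440 − 742900 − 208012 = 1723528.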